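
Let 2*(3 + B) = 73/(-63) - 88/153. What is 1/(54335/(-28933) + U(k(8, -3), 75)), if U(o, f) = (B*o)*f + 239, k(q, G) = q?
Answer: -3443027/7171983712 ≈ -0.00048007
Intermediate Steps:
B = -2761/714 (B = -3 + (73/(-63) - 88/153)/2 = -3 + (73*(-1/63) - 88*1/153)/2 = -3 + (-73/63 - 88/153)/2 = -3 + (1/2)*(-619/357) = -3 - 619/714 = -2761/714 ≈ -3.8669)
U(o, f) = 239 - 2761*f*o/714 (U(o, f) = (-2761*o/714)*f + 239 = -2761*f*o/714 + 239 = 239 - 2761*f*o/714)
1/(54335/(-28933) + U(k(8, -3), 75)) = 1/(54335/(-28933) + (239 - 2761/714*75*8)) = 1/(54335*(-1/28933) + (239 - 276100/119)) = 1/(-54335/28933 - 247659/119) = 1/(-7171983712/3443027) = -3443027/7171983712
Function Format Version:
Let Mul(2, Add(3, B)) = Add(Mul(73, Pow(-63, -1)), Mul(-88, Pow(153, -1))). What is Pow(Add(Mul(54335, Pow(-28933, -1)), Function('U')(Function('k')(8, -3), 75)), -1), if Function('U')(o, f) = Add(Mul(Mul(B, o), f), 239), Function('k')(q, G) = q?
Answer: Rational(-3443027, 7171983712) ≈ -0.00048007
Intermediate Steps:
B = Rational(-2761, 714) (B = Add(-3, Mul(Rational(1, 2), Add(Mul(73, Pow(-63, -1)), Mul(-88, Pow(153, -1))))) = Add(-3, Mul(Rational(1, 2), Add(Mul(73, Rational(-1, 63)), Mul(-88, Rational(1, 153))))) = Add(-3, Mul(Rational(1, 2), Add(Rational(-73, 63), Rational(-88, 153)))) = Add(-3, Mul(Rational(1, 2), Rational(-619, 357))) = Add(-3, Rational(-619, 714)) = Rational(-2761, 714) ≈ -3.8669)
Function('U')(o, f) = Add(239, Mul(Rational(-2761, 714), f, o)) (Function('U')(o, f) = Add(Mul(Mul(Rational(-2761, 714), o), f), 239) = Add(Mul(Rational(-2761, 714), f, o), 239) = Add(239, Mul(Rational(-2761, 714), f, o)))
Pow(Add(Mul(54335, Pow(-28933, -1)), Function('U')(Function('k')(8, -3), 75)), -1) = Pow(Add(Mul(54335, Pow(-28933, -1)), Add(239, Mul(Rational(-2761, 714), 75, 8))), -1) = Pow(Add(Mul(54335, Rational(-1, 28933)), Add(239, Rational(-276100, 119))), -1) = Pow(Add(Rational(-54335, 28933), Rational(-247659, 119)), -1) = Pow(Rational(-7171983712, 3443027), -1) = Rational(-3443027, 7171983712)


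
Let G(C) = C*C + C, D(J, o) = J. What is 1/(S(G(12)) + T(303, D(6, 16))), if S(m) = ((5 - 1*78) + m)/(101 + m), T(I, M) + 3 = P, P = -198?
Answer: -257/51574 ≈ -0.0049831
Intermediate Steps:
G(C) = C + C² (G(C) = C² + C = C + C²)
T(I, M) = -201 (T(I, M) = -3 - 198 = -201)
S(m) = (-73 + m)/(101 + m) (S(m) = ((5 - 78) + m)/(101 + m) = (-73 + m)/(101 + m))
1/(S(G(12)) + T(303, D(6, 16))) = 1/((-73 + 12*(1 + 12))/(101 + 12*(1 + 12)) - 201) = 1/((-73 + 12*13)/(101 + 12*13) - 201) = 1/((-73 + 156)/(101 + 156) - 201) = 1/(83/257 - 201) = 1/(-51574/257) = -257/51574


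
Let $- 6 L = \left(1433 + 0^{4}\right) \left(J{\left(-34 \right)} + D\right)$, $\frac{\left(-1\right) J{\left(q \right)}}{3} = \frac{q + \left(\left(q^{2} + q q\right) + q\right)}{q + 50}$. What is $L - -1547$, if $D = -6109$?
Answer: $\frac{37465655}{24} \approx 1.5611 \cdot 10^{6}$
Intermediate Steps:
$J{\left(q \right)} = - \frac{3 \left(2 q + 2 q^{2}\right)}{50 + q}$ ($J{\left(q \right)} = - 3 \frac{q + \left(\left(q^{2} + q q\right) + q\right)}{q + 50} = - 3 \frac{q + \left(\left(q^{2} + q^{2}\right) + q\right)}{50 + q} = - 3 \frac{q + \left(2 q^{2} + q\right)}{50 + q} = - 3 \frac{q + \left(q + 2 q^{2}\right)}{50 + q} = - 3 \frac{2 q + 2 q^{2}}{50 + q} = - \frac{3 \left(2 q + 2 q^{2}\right)}{50 + q}$)
$L = \frac{37428527}{24}$ ($L = - \frac{\left(1433 + 0^{4}\right) \left(\left(-6\right) \left(-34\right) \frac{1}{50 - 34} \left(1 - 34\right) - 6109\right)}{6} = - \frac{\left(1433 + 0\right) \left(\left(-6\right) \left(-34\right) \frac{1}{16} \left(-33\right) - 6109\right)}{6} = - \frac{1433 \left(\left(-6\right) \left(-34\right) \frac{1}{16} \left(-33\right) - 6109\right)}{6} = - \frac{1433 \left(- \frac{1683}{4} - 6109\right)}{6} = - \frac{1433 \left(- \frac{26119}{4}\right)}{6} = \left(- \frac{1}{6}\right) \left(- \frac{37428527}{4}\right) = \frac{37428527}{24} \approx 1.5595 \cdot 10^{6}$)
$L - -1547 = \frac{37428527}{24} - -1547 = \frac{37428527}{24} + 1547 = \frac{37465655}{24}$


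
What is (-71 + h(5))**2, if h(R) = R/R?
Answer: 4900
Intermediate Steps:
h(R) = 1
(-71 + h(5))**2 = (-71 + 1)**2 = (-70)**2 = 4900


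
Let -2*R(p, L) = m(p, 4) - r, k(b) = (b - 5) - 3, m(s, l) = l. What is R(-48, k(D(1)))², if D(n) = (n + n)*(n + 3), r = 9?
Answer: 25/4 ≈ 6.2500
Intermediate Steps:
D(n) = 2*n*(3 + n) (D(n) = (2*n)*(3 + n) = 2*n*(3 + n))
k(b) = -8 + b (k(b) = (-5 + b) - 3 = -8 + b)
R(p, L) = 5/2 (R(p, L) = -(4 - 1*9)/2 = -(4 - 9)/2 = -½*(-5) = 5/2)
R(-48, k(D(1)))² = (5/2)² = 25/4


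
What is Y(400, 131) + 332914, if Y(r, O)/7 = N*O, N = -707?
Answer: -315405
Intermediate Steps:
Y(r, O) = -4949*O (Y(r, O) = 7*(-707*O) = -4949*O)
Y(400, 131) + 332914 = -4949*131 + 332914 = -648319 + 332914 = -315405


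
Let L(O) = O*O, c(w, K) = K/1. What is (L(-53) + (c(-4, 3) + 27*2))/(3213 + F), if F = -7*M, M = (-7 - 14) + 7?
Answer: 2866/3311 ≈ 0.86560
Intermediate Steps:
M = -14 (M = -21 + 7 = -14)
c(w, K) = K (c(w, K) = K*1 = K)
F = 98 (F = -7*(-14) = 98)
L(O) = O**2
(L(-53) + (c(-4, 3) + 27*2))/(3213 + F) = ((-53)**2 + (3 + 27*2))/(3213 + 98) = (2809 + (3 + 54))/3311 = (2809 + 57)*(1/3311) = 2866*(1/3311) = 2866/3311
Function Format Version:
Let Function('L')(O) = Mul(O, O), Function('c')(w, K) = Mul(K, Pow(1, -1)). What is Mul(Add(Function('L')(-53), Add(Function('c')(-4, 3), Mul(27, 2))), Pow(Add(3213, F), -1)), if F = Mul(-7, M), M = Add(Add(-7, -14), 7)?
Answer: Rational(2866, 3311) ≈ 0.86560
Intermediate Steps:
M = -14 (M = Add(-21, 7) = -14)
Function('c')(w, K) = K (Function('c')(w, K) = Mul(K, 1) = K)
F = 98 (F = Mul(-7, -14) = 98)
Function('L')(O) = Pow(O, 2)
Mul(Add(Function('L')(-53), Add(Function('c')(-4, 3), Mul(27, 2))), Pow(Add(3213, F), -1)) = Mul(Add(Pow(-53, 2), Add(3, Mul(27, 2))), Pow(Add(3213, 98), -1)) = Mul(Add(2809, Add(3, 54)), Pow(3311, -1)) = Mul(Add(2809, 57), Rational(1, 3311)) = Mul(2866, Rational(1, 3311)) = Rational(2866, 3311)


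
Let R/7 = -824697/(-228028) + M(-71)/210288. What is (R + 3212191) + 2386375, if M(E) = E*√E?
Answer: 1276635580727/228028 - 497*I*√71/210288 ≈ 5.5986e+6 - 0.019915*I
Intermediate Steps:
M(E) = E^(3/2)
R = 5772879/228028 - 497*I*√71/210288 (R = 7*(-824697/(-228028) + (-71)^(3/2)/210288) = 7*(-824697*(-1/228028) - 71*I*√71*(1/210288)) = 7*(824697/228028 - 71*I*√71/210288) = 5772879/228028 - 497*I*√71/210288 ≈ 25.317 - 0.019915*I)
(R + 3212191) + 2386375 = ((5772879/228028 - 497*I*√71/210288) + 3212191) + 2386375 = (732475262227/228028 - 497*I*√71/210288) + 2386375 = 1276635580727/228028 - 497*I*√71/210288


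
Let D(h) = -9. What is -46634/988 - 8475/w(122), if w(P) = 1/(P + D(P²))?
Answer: -473114767/494 ≈ -9.5772e+5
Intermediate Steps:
w(P) = 1/(-9 + P) (w(P) = 1/(P - 9) = 1/(-9 + P))
-46634/988 - 8475/w(122) = -46634/988 - 8475/(1/(-9 + 122)) = -46634*1/988 - 8475/(1/113) = -23317/494 - 8475/1/113 = -23317/494 - 8475*113 = -23317/494 - 957675 = -473114767/494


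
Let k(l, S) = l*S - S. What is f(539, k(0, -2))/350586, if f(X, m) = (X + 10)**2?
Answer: 33489/38954 ≈ 0.85971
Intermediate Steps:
k(l, S) = -S + S*l (k(l, S) = S*l - S = -S + S*l)
f(X, m) = (10 + X)**2
f(539, k(0, -2))/350586 = (10 + 539)**2/350586 = 549**2*(1/350586) = 301401*(1/350586) = 33489/38954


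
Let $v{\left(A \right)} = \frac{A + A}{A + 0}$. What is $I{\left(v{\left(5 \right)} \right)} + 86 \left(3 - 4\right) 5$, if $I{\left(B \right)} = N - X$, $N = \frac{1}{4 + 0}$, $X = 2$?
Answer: $- \frac{1727}{4} \approx -431.75$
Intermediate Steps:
$v{\left(A \right)} = 2$ ($v{\left(A \right)} = \frac{2 A}{A} = 2$)
$N = \frac{1}{4} \approx 0.25$
$I{\left(B \right)} = - \frac{7}{4}$ ($I{\left(B \right)} = \frac{1}{4} - 2 = - \frac{7}{4}$)
$I{\left(v{\left(5 \right)} \right)} + 86 \left(3 - 4\right) 5 = - \frac{7}{4} + 86 \left(3 - 4\right) 5 = - \frac{7}{4} + 86 \left(\left(-1\right) 5\right) = - \frac{7}{4} + 86 \left(-5\right) = - \frac{7}{4} - 430 = - \frac{1727}{4}$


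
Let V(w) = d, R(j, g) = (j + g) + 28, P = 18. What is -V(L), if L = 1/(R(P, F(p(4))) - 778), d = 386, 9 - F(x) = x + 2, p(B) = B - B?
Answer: -386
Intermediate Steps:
p(B) = 0
F(x) = 7 - x (F(x) = 9 - (x + 2) = 9 - (2 + x) = 9 + (-2 - x) = 7 - x)
R(j, g) = 28 + g + j (R(j, g) = (g + j) + 28 = 28 + g + j)
L = -1/725 (L = 1/((28 + (7 - 1*0) + 18) - 778) = 1/((28 + (7 + 0) + 18) - 778) = 1/((28 + 7 + 18) - 778) = 1/(53 - 778) = 1/(-725) = -1/725 ≈ -0.0013793)
V(w) = 386
-V(L) = -1*386 = -386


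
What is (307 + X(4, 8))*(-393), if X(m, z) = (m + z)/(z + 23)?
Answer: -3744897/31 ≈ -1.2080e+5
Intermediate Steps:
X(m, z) = (m + z)/(23 + z)
(307 + X(4, 8))*(-393) = (307 + (4 + 8)/(23 + 8))*(-393) = (307 + 12/31)*(-393) = (9529/31)*(-393) = -3744897/31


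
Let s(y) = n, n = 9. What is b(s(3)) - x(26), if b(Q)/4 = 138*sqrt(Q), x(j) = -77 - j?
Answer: 1759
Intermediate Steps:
s(y) = 9
b(Q) = 552*sqrt(Q) (b(Q) = 4*(138*sqrt(Q)) = 552*sqrt(Q))
b(s(3)) - x(26) = 552*sqrt(9) - (-77 - 1*26) = 552*3 - (-77 - 26) = 1656 - 1*(-103) = 1656 + 103 = 1759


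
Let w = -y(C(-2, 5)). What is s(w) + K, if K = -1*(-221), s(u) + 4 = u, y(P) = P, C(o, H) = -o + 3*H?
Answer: 200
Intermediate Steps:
w = -17 (w = -(-1*(-2) + 3*5) = -(2 + 15) = -1*17 = -17)
s(u) = -4 + u
K = 221
s(w) + K = (-4 - 17) + 221 = -21 + 221 = 200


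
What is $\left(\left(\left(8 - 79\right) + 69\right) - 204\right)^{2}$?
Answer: $42436$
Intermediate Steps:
$\left(\left(\left(8 - 79\right) + 69\right) - 204\right)^{2} = \left(\left(-71 + 69\right) - 204\right)^{2} = \left(-2 - 204\right)^{2} = \left(-206\right)^{2} = 42436$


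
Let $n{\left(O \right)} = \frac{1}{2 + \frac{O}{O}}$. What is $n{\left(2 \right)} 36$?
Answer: $12$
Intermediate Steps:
$n{\left(O \right)} = \frac{1}{3}$ ($n{\left(O \right)} = \frac{1}{2 + 1} = \frac{1}{3}$)
$n{\left(2 \right)} 36 = \frac{1}{3} \cdot 36 = 12$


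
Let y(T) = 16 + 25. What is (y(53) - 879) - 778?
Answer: -1616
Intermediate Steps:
y(T) = 41
(y(53) - 879) - 778 = (41 - 879) - 778 = -838 - 778 = -1616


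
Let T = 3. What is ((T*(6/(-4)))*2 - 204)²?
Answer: 45369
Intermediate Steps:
((T*(6/(-4)))*2 - 204)² = ((3*(6/(-4)))*2 - 204)² = ((3*(6*(-¼)))*2 - 204)² = ((3*(-3/2))*2 - 204)² = (-9/2*2 - 204)² = (-9 - 204)² = (-213)² = 45369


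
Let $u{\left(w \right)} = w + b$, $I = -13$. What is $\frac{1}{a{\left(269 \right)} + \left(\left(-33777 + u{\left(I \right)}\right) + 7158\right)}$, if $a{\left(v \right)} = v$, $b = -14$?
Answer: $- \frac{1}{26377} \approx -3.7912 \cdot 10^{-5}$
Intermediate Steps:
$u{\left(w \right)} = -14 + w$ ($u{\left(w \right)} = w - 14 = -14 + w$)
$\frac{1}{a{\left(269 \right)} + \left(\left(-33777 + u{\left(I \right)}\right) + 7158\right)} = \frac{1}{269 + \left(\left(-33777 - 27\right) + 7158\right)} = \frac{1}{269 + \left(-33804 + 7158\right)} = \frac{1}{269 - 26646} = \frac{1}{-26377} = - \frac{1}{26377}$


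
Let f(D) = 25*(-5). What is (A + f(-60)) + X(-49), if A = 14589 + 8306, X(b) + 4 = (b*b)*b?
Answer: -94883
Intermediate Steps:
X(b) = -4 + b³ (X(b) = -4 + (b*b)*b = -4 + b²*b = -4 + b³)
A = 22895
f(D) = -125
(A + f(-60)) + X(-49) = (22895 - 125) + (-4 + (-49)³) = 22770 + (-4 - 117649) = 22770 - 117653 = -94883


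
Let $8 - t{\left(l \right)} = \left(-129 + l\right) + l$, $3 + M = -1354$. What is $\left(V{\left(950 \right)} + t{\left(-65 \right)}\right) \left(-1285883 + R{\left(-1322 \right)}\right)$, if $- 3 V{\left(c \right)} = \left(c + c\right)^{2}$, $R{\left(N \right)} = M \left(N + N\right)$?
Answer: $- \frac{8308466327975}{3} \approx -2.7695 \cdot 10^{12}$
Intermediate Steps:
$M = -1357$ ($M = -3 - 1354 = -1357$)
$R{\left(N \right)} = - 2714 N$ ($R{\left(N \right)} = - 1357 \left(N + N\right) = - 1357 \cdot 2 N = - 2714 N$)
$t{\left(l \right)} = 137 - 2 l$ ($t{\left(l \right)} = 8 - \left(\left(-129 + l\right) + l\right) = 8 - \left(-129 + 2 l\right) = 137 - 2 l$)
$V{\left(c \right)} = - \frac{4 c^{2}}{3}$ ($V{\left(c \right)} = - \frac{\left(c + c\right)^{2}}{3} = - \frac{\left(2 c\right)^{2}}{3} = - \frac{4 c^{2}}{3}$)
$\left(V{\left(950 \right)} + t{\left(-65 \right)}\right) \left(-1285883 + R{\left(-1322 \right)}\right) = \left(- \frac{4 \cdot 950^{2}}{3} + \left(137 - -130\right)\right) \left(-1285883 - -3587908\right) = \left(\left(- \frac{4}{3}\right) 902500 + \left(137 + 130\right)\right) \left(-1285883 + 3587908\right) = \left(- \frac{3610000}{3} + 267\right) 2302025 = \left(- \frac{3609199}{3}\right) 2302025 = - \frac{8308466327975}{3}$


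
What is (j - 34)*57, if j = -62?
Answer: -5472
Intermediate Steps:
(j - 34)*57 = (-62 - 34)*57 = -96*57 = -5472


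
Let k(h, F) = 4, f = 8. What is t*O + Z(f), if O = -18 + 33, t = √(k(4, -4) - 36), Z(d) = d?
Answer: 8 + 60*I*√2 ≈ 8.0 + 84.853*I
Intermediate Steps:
t = 4*I*√2 (t = √(4 - 36) = √(-32) = 4*I*√2 ≈ 5.6569*I)
O = 15
t*O + Z(f) = (4*I*√2)*15 + 8 = 60*I*√2 + 8 = 8 + 60*I*√2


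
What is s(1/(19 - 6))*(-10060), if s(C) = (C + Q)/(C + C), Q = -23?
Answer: 1498940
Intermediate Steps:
s(C) = (-23 + C)/(2*C) (s(C) = (C - 23)/(C + C) = (-23 + C)/((2*C)) = (-23 + C)*(1/(2*C)) = (-23 + C)/(2*C))
s(1/(19 - 6))*(-10060) = ((-23 + 1/(19 - 6))/(2*(1/(19 - 6))))*(-10060) = ((-23 + 1/13)/(2*(1/13)))*(-10060) = ((1/2)*13*(-298/13))*(-10060) = -149*(-10060) = 1498940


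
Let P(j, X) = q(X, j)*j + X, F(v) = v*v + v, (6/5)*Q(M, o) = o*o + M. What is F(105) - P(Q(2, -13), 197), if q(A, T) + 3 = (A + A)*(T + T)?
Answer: -31979929/2 ≈ -1.5990e+7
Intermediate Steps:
Q(M, o) = 5*M/6 + 5*o²/6 (Q(M, o) = 5*(o*o + M)/6 = 5*(o² + M)/6 = 5*(M + o²)/6 = 5*M/6 + 5*o²/6)
q(A, T) = -3 + 4*A*T (q(A, T) = -3 + (A + A)*(T + T) = -3 + (2*A)*(2*T) = -3 + 4*A*T)
F(v) = v + v² (F(v) = v² + v = v + v²)
P(j, X) = X + j*(-3 + 4*X*j) (P(j, X) = (-3 + 4*X*j)*j + X = j*(-3 + 4*X*j) + X = X + j*(-3 + 4*X*j))
F(105) - P(Q(2, -13), 197) = 105*(1 + 105) - (197 + ((⅚)*2 + (⅚)*(-13)²)*(-3 + 4*197*((⅚)*2 + (⅚)*(-13)²))) = 105*106 - (197 + (5/3 + (⅚)*169)*(-3 + 4*197*(5/3 + (⅚)*169))) = 11130 - (197 + (5/3 + 845/6)*(-3 + 4*197*(5/3 + 845/6))) = 11130 - (197 + 285*(-3 + 4*197*(285/2))/2) = 11130 - (197 + 285*(-3 + 112290)/2) = 11130 - (197 + (285/2)*112287) = 11130 - (197 + 32001795/2) = 11130 - 1*32002189/2 = 11130 - 32002189/2 = -31979929/2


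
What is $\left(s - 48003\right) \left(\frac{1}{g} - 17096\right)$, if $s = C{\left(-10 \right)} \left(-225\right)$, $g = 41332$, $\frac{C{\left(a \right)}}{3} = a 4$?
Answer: $\frac{14840969126613}{41332} \approx 3.5907 \cdot 10^{8}$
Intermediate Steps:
$C{\left(a \right)} = 12 a$ ($C{\left(a \right)} = 3 a 4 = 3 \cdot 4 a = 12 a$)
$s = 27000$ ($s = 12 \left(-10\right) \left(-225\right) = \left(-120\right) \left(-225\right) = 27000$)
$\left(s - 48003\right) \left(\frac{1}{g} - 17096\right) = \left(27000 - 48003\right) \left(\frac{1}{41332} - 17096\right) = - 21003 \left(\frac{1}{41332} - 17096\right) = \left(-21003\right) \left(- \frac{706611871}{41332}\right) = \frac{14840969126613}{41332}$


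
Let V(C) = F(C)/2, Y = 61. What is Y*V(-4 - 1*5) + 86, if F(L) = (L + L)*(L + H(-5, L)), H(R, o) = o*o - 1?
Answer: -38893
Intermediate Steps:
H(R, o) = -1 + o² (H(R, o) = o² - 1 = -1 + o²)
F(L) = 2*L*(-1 + L + L²) (F(L) = (L + L)*(L + (-1 + L²)) = (2*L)*(-1 + L + L²) = 2*L*(-1 + L + L²))
V(C) = C*(-1 + C + C²) (V(C) = (2*C*(-1 + C + C²))/2 = (2*C*(-1 + C + C²))*(½) = C*(-1 + C + C²))
Y*V(-4 - 1*5) + 86 = 61*((-4 - 1*5)*(-1 + (-4 - 1*5) + (-4 - 1*5)²)) + 86 = 61*((-4 - 5)*(-1 + (-4 - 5) + (-4 - 5)²)) + 86 = 61*(-9*(-1 - 9 + (-9)²)) + 86 = 61*(-9*(-1 - 9 + 81)) + 86 = 61*(-9*71) + 86 = 61*(-639) + 86 = -38979 + 86 = -38893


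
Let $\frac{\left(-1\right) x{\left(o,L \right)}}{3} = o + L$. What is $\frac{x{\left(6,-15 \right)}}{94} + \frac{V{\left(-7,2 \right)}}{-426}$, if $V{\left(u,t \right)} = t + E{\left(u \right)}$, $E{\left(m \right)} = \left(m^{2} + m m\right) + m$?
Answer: $\frac{230}{3337} \approx 0.068924$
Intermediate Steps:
$E{\left(m \right)} = m + 2 m^{2}$ ($E{\left(m \right)} = \left(m^{2} + m^{2}\right) + m = 2 m^{2} + m = m + 2 m^{2}$)
$V{\left(u,t \right)} = t + u \left(1 + 2 u\right)$
$x{\left(o,L \right)} = - 3 L - 3 o$ ($x{\left(o,L \right)} = - 3 \left(o + L\right) = - 3 \left(L + o\right) = - 3 L - 3 o$)
$\frac{x{\left(6,-15 \right)}}{94} + \frac{V{\left(-7,2 \right)}}{-426} = \frac{\left(-3\right) \left(-15\right) - 18}{94} + \frac{2 - 7 \left(1 + 2 \left(-7\right)\right)}{-426} = \left(45 - 18\right) \frac{1}{94} + \left(2 - 7 \left(1 - 14\right)\right) \left(- \frac{1}{426}\right) = 27 \cdot \frac{1}{94} + \left(2 - -91\right) \left(- \frac{1}{426}\right) = \frac{27}{94} + \left(2 + 91\right) \left(- \frac{1}{426}\right) = \frac{27}{94} + 93 \left(- \frac{1}{426}\right) = \frac{27}{94} - \frac{31}{142} = \frac{230}{3337}$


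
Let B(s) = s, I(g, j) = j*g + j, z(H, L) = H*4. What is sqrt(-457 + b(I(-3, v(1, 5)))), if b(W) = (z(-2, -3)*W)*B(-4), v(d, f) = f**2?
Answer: 11*I*sqrt(17) ≈ 45.354*I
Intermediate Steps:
z(H, L) = 4*H
I(g, j) = j + g*j (I(g, j) = g*j + j = j + g*j)
b(W) = 32*W (b(W) = ((4*(-2))*W)*(-4) = -8*W*(-4) = 32*W)
sqrt(-457 + b(I(-3, v(1, 5)))) = sqrt(-457 + 32*(5**2*(1 - 3))) = sqrt(-457 + 32*(25*(-2))) = sqrt(-457 + 32*(-50)) = sqrt(-457 - 1600) = sqrt(-2057) = 11*I*sqrt(17)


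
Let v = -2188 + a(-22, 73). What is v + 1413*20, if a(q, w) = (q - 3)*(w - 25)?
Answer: 24872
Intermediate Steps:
a(q, w) = (-25 + w)*(-3 + q) (a(q, w) = (-3 + q)*(-25 + w) = (-25 + w)*(-3 + q))
v = -3388 (v = -2188 + (75 - 25*(-22) - 3*73 - 22*73) = -2188 + (75 + 550 - 219 - 1606) = -2188 - 1200 = -3388)
v + 1413*20 = -3388 + 1413*20 = -3388 + 28260 = 24872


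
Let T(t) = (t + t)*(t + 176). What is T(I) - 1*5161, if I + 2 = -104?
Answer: -20001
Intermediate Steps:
I = -106 (I = -2 - 104 = -106)
T(t) = 2*t*(176 + t) (T(t) = (2*t)*(176 + t) = 2*t*(176 + t))
T(I) - 1*5161 = 2*(-106)*(176 - 106) - 1*5161 = 2*(-106)*70 - 5161 = -14840 - 5161 = -20001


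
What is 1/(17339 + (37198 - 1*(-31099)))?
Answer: 1/85636 ≈ 1.1677e-5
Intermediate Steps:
1/(17339 + (37198 - 1*(-31099))) = 1/(17339 + (37198 + 31099)) = 1/(17339 + 68297) = 1/85636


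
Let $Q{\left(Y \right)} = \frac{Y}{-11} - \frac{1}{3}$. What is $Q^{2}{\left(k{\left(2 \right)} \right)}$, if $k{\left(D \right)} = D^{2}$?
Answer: $\frac{529}{1089} \approx 0.48577$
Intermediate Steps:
$Q{\left(Y \right)} = - \frac{1}{3} - \frac{Y}{11}$ ($Q{\left(Y \right)} = Y \left(- \frac{1}{11}\right) - \frac{1}{3} = - \frac{Y}{11} - \frac{1}{3} = - \frac{1}{3} - \frac{Y}{11}$)
$Q^{2}{\left(k{\left(2 \right)} \right)} = \left(- \frac{1}{3} - \frac{2^{2}}{11}\right)^{2} = \left(- \frac{1}{3} - \frac{4}{11}\right)^{2} = \left(- \frac{23}{33}\right)^{2} = \frac{529}{1089}$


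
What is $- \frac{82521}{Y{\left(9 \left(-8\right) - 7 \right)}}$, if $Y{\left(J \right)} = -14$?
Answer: $\frac{82521}{14} \approx 5894.4$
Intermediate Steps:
$- \frac{82521}{Y{\left(9 \left(-8\right) - 7 \right)}} = - \frac{82521}{-14} = \left(-82521\right) \left(- \frac{1}{14}\right) = \frac{82521}{14}$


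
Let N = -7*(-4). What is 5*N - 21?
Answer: 119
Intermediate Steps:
N = 28
5*N - 21 = 5*28 - 21 = 140 - 21 = 119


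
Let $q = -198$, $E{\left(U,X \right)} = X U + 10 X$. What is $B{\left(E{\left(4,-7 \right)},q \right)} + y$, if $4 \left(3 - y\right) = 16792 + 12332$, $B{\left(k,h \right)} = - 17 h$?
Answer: $-3912$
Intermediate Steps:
$E{\left(U,X \right)} = 10 X + U X$ ($E{\left(U,X \right)} = U X + 10 X = 10 X + U X$)
$y = -7278$ ($y = 3 - \frac{16792 + 12332}{4} = 3 - 7281 = -7278$)
$B{\left(E{\left(4,-7 \right)},q \right)} + y = \left(-17\right) \left(-198\right) - 7278 = 3366 - 7278 = -3912$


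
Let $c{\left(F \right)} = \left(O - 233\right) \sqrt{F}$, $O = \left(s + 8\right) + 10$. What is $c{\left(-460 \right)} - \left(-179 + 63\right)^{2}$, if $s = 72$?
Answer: $-13456 - 286 i \sqrt{115} \approx -13456.0 - 3067.0 i$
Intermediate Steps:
$O = 90$ ($O = \left(72 + 8\right) + 10 = 80 + 10 = 90$)
$c{\left(F \right)} = - 143 \sqrt{F}$ ($c{\left(F \right)} = \left(90 - 233\right) \sqrt{F} = - 143 \sqrt{F}$)
$c{\left(-460 \right)} - \left(-179 + 63\right)^{2} = - 143 \sqrt{-460} - \left(-179 + 63\right)^{2} = - 143 \cdot 2 i \sqrt{115} - \left(-116\right)^{2} = - 286 i \sqrt{115} - 13456 = -13456 - 286 i \sqrt{115}$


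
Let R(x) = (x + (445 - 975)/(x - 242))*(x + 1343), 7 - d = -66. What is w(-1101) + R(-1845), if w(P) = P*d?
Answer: 1764954019/2087 ≈ 8.4569e+5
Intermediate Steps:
d = 73 (d = 7 - 1*(-66) = 7 + 66 = 73)
w(P) = 73*P (w(P) = P*73 = 73*P)
R(x) = (1343 + x)*(x - 530/(-242 + x)) (R(x) = (x - 530/(-242 + x))*(1343 + x) = (1343 + x)*(x - 530/(-242 + x)))
w(-1101) + R(-1845) = 73*(-1101) + (-711790 + (-1845)³ - 325536*(-1845) + 1101*(-1845)²)/(-242 - 1845) = -80373 + (-711790 - 6280426125 + 600613920 + 1101*3404025)/(-2087) = -80373 - (-711790 - 6280426125 + 600613920 + 3747831525)/2087 = -80373 - 1/2087*(-1932692470) = -80373 + 1932692470/2087 = 1764954019/2087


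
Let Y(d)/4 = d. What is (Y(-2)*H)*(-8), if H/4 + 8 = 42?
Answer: 8704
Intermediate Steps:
H = 136 (H = -32 + 4*42 = -32 + 168 = 136)
Y(d) = 4*d
(Y(-2)*H)*(-8) = ((4*(-2))*136)*(-8) = -8*136*(-8) = -1088*(-8) = 8704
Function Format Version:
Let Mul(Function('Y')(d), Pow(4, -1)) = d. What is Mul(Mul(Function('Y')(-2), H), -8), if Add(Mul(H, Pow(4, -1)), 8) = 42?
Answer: 8704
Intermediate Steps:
H = 136 (H = Add(-32, Mul(4, 42)) = Add(-32, 168) = 136)
Function('Y')(d) = Mul(4, d)
Mul(Mul(Function('Y')(-2), H), -8) = Mul(Mul(Mul(4, -2), 136), -8) = Mul(Mul(-8, 136), -8) = Mul(-1088, -8) = 8704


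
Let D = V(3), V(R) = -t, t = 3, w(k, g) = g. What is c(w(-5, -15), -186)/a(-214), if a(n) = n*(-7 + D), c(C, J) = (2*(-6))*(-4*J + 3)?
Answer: -2241/535 ≈ -4.1888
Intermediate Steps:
c(C, J) = -36 + 48*J (c(C, J) = -12*(3 - 4*J) = -36 + 48*J)
V(R) = -3 (V(R) = -1*3 = -3)
D = -3
a(n) = -10*n (a(n) = n*(-7 - 3) = n*(-10) = -10*n)
c(w(-5, -15), -186)/a(-214) = (-36 + 48*(-186))/((-10*(-214))) = (-36 - 8928)/2140 = -8964*1/2140 = -2241/535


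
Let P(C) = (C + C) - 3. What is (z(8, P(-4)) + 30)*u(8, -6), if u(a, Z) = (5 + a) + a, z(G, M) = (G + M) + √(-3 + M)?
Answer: 567 + 21*I*√14 ≈ 567.0 + 78.575*I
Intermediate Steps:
P(C) = -3 + 2*C (P(C) = 2*C - 3 = -3 + 2*C)
z(G, M) = G + M + √(-3 + M)
u(a, Z) = 5 + 2*a
(z(8, P(-4)) + 30)*u(8, -6) = ((8 + (-3 + 2*(-4)) + √(-3 + (-3 + 2*(-4)))) + 30)*(5 + 2*8) = ((8 + (-3 - 8) + √(-3 + (-3 - 8))) + 30)*(5 + 16) = ((8 - 11 + √(-3 - 11)) + 30)*21 = ((8 - 11 + √(-14)) + 30)*21 = ((8 - 11 + I*√14) + 30)*21 = ((-3 + I*√14) + 30)*21 = (27 + I*√14)*21 = 567 + 21*I*√14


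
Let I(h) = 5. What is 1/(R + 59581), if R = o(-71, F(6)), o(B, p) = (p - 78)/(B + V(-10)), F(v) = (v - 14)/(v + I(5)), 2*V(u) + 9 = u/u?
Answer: 825/49155191 ≈ 1.6784e-5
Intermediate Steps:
V(u) = -4 (V(u) = -9/2 + (u/u)/2 = -9/2 + (½)*1 = -9/2 + ½ = -4)
F(v) = (-14 + v)/(5 + v) (F(v) = (v - 14)/(v + 5) = (-14 + v)/(5 + v))
o(B, p) = (-78 + p)/(-4 + B) (o(B, p) = (p - 78)/(B - 4) = (-78 + p)/(-4 + B))
R = 866/825 (R = (-78 + (-14 + 6)/(5 + 6))/(-4 - 71) = (-78 - 8/11)/(-75) = -(-78 + (1/11)*(-8))/75 = -(-78 - 8/11)/75 = -1/75*(-866/11) = 866/825 ≈ 1.0497)
1/(R + 59581) = 1/(866/825 + 59581) = 1/(49155191/825) = 825/49155191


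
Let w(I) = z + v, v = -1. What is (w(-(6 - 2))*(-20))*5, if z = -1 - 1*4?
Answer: 600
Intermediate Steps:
z = -5 (z = -1 - 4 = -5)
w(I) = -6 (w(I) = -5 - 1 = -6)
(w(-(6 - 2))*(-20))*5 = -6*(-20)*5 = 120*5 = 600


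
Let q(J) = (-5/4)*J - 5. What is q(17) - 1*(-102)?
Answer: 303/4 ≈ 75.750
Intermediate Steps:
q(J) = -5 - 5*J/4 (q(J) = (-5*¼)*J - 5 = -5*J/4 - 5 = -5 - 5*J/4)
q(17) - 1*(-102) = (-5 - 5/4*17) - 1*(-102) = (-5 - 85/4) + 102 = -105/4 + 102 = 303/4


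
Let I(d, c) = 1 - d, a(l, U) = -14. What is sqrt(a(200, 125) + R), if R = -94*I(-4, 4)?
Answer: 22*I ≈ 22.0*I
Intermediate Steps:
R = -470 (R = -94*(1 - 1*(-4)) = -94*(1 + 4) = -94*5 = -470)
sqrt(a(200, 125) + R) = sqrt(-14 - 470) = sqrt(-484) = 22*I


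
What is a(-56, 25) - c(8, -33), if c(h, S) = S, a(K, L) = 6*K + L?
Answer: -278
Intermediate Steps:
a(K, L) = L + 6*K
a(-56, 25) - c(8, -33) = (25 + 6*(-56)) - 1*(-33) = (25 - 336) + 33 = -311 + 33 = -278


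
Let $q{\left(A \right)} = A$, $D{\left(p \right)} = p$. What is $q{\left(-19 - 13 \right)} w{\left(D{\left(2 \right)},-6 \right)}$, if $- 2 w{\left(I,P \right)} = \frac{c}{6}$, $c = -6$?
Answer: $-16$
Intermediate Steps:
$w{\left(I,P \right)} = \frac{1}{2}$ ($w{\left(I,P \right)} = - \frac{\left(-6\right) \frac{1}{6}}{2} = \left(- \frac{1}{2}\right) \left(-1\right) = \frac{1}{2}$)
$q{\left(-19 - 13 \right)} w{\left(D{\left(2 \right)},-6 \right)} = \left(-19 - 13\right) \frac{1}{2} = \left(-32\right) \frac{1}{2} = -16$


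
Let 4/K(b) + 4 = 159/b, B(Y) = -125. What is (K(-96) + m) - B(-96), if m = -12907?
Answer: -2313670/181 ≈ -12783.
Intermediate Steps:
K(b) = 4/(-4 + 159/b)
(K(-96) + m) - B(-96) = (-4*(-96)/(-159 + 4*(-96)) - 12907) - 1*(-125) = (-4*(-96)/(-159 - 384) - 12907) + 125 = (-4*(-96)/(-543) - 12907) + 125 = (-4*(-96)*(-1/543) - 12907) + 125 = (-128/181 - 12907) + 125 = -2336295/181 + 125 = -2313670/181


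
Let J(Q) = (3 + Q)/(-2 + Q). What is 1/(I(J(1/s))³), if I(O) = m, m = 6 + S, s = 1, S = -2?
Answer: 1/64 ≈ 0.015625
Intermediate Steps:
m = 4 (m = 6 - 2 = 4)
J(Q) = (3 + Q)/(-2 + Q)
I(O) = 4
1/(I(J(1/s))³) = 1/(4³) = 1/64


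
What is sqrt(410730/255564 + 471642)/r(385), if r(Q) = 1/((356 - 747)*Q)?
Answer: -150535*sqrt(855678865280982)/42594 ≈ -1.0338e+8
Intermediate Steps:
r(Q) = -1/(391*Q) (r(Q) = 1/((-391)*Q) = -1/(391*Q))
sqrt(410730/255564 + 471642)/r(385) = sqrt(410730/255564 + 471642)/((-1/391/385)) = sqrt(410730*(1/255564) + 471642)/((-1/391*1/385)) = sqrt(68455/42594 + 471642)/(-1/150535) = sqrt(20089187803/42594)*(-150535) = (sqrt(855678865280982)/42594)*(-150535) = -150535*sqrt(855678865280982)/42594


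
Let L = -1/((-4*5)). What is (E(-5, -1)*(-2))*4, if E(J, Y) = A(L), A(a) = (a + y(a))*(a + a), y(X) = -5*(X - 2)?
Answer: -196/25 ≈ -7.8400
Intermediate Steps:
y(X) = 10 - 5*X (y(X) = -5*(-2 + X) = 10 - 5*X)
L = 1/20 (L = -1/(-20) = -1*(-1/20) = 1/20 ≈ 0.050000)
A(a) = 2*a*(10 - 4*a) (A(a) = (a + (10 - 5*a))*(a + a) = (10 - 4*a)*(2*a) = 2*a*(10 - 4*a))
E(J, Y) = 49/50 (E(J, Y) = 4*(1/20)*(5 - 2*1/20) = 4*(1/20)*(5 - 1/10) = 4*(1/20)*(49/10) = 49/50)
(E(-5, -1)*(-2))*4 = ((49/50)*(-2))*4 = -49/25*4 = -196/25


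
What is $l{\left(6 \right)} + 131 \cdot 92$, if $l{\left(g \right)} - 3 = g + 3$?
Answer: $12064$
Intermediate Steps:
$l{\left(g \right)} = 6 + g$ ($l{\left(g \right)} = 3 + \left(g + 3\right) = 3 + \left(3 + g\right) = 6 + g$)
$l{\left(6 \right)} + 131 \cdot 92 = \left(6 + 6\right) + 131 \cdot 92 = 12 + 12052 = 12064$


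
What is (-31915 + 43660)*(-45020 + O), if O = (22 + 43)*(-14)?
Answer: -539447850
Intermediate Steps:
O = -910 (O = 65*(-14) = -910)
(-31915 + 43660)*(-45020 + O) = (-31915 + 43660)*(-45020 - 910) = 11745*(-45930) = -539447850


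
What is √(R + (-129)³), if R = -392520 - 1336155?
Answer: 54*I*√1329 ≈ 1968.6*I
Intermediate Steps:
R = -1728675
√(R + (-129)³) = √(-1728675 + (-129)³) = √(-1728675 - 2146689) = √(-3875364) = 54*I*√1329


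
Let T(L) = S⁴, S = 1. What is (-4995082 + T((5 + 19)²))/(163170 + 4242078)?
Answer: -555009/489472 ≈ -1.1339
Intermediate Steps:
T(L) = 1 (T(L) = 1⁴ = 1)
(-4995082 + T((5 + 19)²))/(163170 + 4242078) = (-4995082 + 1)/(163170 + 4242078) = -4995081/4405248 = -4995081*1/4405248 = -555009/489472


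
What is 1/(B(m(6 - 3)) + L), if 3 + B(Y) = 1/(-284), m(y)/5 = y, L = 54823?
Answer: 284/15568879 ≈ 1.8242e-5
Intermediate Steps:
m(y) = 5*y
B(Y) = -853/284 (B(Y) = -3 + 1/(-284) = -3 - 1/284 = -853/284)
1/(B(m(6 - 3)) + L) = 1/(-853/284 + 54823) = 1/(15568879/284) = 284/15568879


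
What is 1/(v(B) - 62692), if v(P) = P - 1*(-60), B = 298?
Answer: -1/62334 ≈ -1.6043e-5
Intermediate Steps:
v(P) = 60 + P (v(P) = P + 60 = 60 + P)
1/(v(B) - 62692) = 1/((60 + 298) - 62692) = 1/(358 - 62692) = 1/(-62334) = -1/62334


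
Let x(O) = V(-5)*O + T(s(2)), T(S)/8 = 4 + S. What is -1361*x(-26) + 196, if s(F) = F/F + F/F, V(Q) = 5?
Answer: 111798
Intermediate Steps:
s(F) = 2 (s(F) = 1 + 1 = 2)
T(S) = 32 + 8*S (T(S) = 8*(4 + S) = 32 + 8*S)
x(O) = 48 + 5*O (x(O) = 5*O + (32 + 8*2) = 5*O + (32 + 16) = 5*O + 48 = 48 + 5*O)
-1361*x(-26) + 196 = -1361*(48 + 5*(-26)) + 196 = -1361*(48 - 130) + 196 = -1361*(-82) + 196 = 111602 + 196 = 111798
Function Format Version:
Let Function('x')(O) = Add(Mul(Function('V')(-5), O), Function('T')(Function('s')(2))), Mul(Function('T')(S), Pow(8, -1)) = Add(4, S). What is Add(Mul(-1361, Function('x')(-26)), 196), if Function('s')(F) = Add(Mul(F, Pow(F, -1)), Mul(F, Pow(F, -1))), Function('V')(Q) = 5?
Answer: 111798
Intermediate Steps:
Function('s')(F) = 2 (Function('s')(F) = Add(1, 1) = 2)
Function('T')(S) = Add(32, Mul(8, S)) (Function('T')(S) = Mul(8, Add(4, S)) = Add(32, Mul(8, S)))
Function('x')(O) = Add(48, Mul(5, O)) (Function('x')(O) = Add(Mul(5, O), Add(32, Mul(8, 2))) = Add(Mul(5, O), Add(32, 16)) = Add(Mul(5, O), 48) = Add(48, Mul(5, O)))
Add(Mul(-1361, Function('x')(-26)), 196) = Add(Mul(-1361, Add(48, Mul(5, -26))), 196) = Add(Mul(-1361, Add(48, -130)), 196) = Add(Mul(-1361, -82), 196) = Add(111602, 196) = 111798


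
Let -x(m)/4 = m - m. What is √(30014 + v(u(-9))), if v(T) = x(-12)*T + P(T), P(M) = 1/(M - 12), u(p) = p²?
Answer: √142896723/69 ≈ 173.25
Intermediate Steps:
P(M) = 1/(-12 + M)
x(m) = 0 (x(m) = -4*(m - m) = -4*0 = 0)
v(T) = 1/(-12 + T) (v(T) = 0*T + 1/(-12 + T) = 0 + 1/(-12 + T) = 1/(-12 + T))
√(30014 + v(u(-9))) = √(30014 + 1/(-12 + (-9)²)) = √(30014 + 1/(-12 + 81)) = √(30014 + 1/69) = √(2070967/69) = √142896723/69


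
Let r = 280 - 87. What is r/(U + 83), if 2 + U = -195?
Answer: -193/114 ≈ -1.6930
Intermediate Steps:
U = -197 (U = -2 - 195 = -197)
r = 193
r/(U + 83) = 193/(-197 + 83) = 193/(-114) = 193*(-1/114) = -193/114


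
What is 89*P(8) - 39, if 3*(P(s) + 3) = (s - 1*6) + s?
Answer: -28/3 ≈ -9.3333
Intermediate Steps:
P(s) = -5 + 2*s/3 (P(s) = -3 + ((s - 1*6) + s)/3 = -3 + ((s - 6) + s)/3 = -3 + ((-6 + s) + s)/3 = -3 + (-6 + 2*s)/3 = -3 + (-2 + 2*s/3) = -5 + 2*s/3)
89*P(8) - 39 = 89*(-5 + (2/3)*8) - 39 = 89*(-5 + 16/3) - 39 = 89*(1/3) - 39 = 89/3 - 39 = -28/3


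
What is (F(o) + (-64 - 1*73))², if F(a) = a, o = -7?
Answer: 20736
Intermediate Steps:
(F(o) + (-64 - 1*73))² = (-7 + (-64 - 1*73))² = (-7 + (-64 - 73))² = (-7 - 137)² = (-144)² = 20736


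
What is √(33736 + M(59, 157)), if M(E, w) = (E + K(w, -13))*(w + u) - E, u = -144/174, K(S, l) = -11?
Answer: 5*√1385069/29 ≈ 202.91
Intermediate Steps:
u = -24/29 (u = -144*1/174 = -24/29 ≈ -0.82759)
M(E, w) = -E + (-11 + E)*(-24/29 + w) (M(E, w) = (E - 11)*(w - 24/29) - E = (-11 + E)*(-24/29 + w) - E = -E + (-11 + E)*(-24/29 + w))
√(33736 + M(59, 157)) = √(33736 + (264/29 - 11*157 - 53/29*59 + 59*157)) = √(33736 + (264/29 - 1727 - 3127/29 + 9263)) = √(33736 + 215681/29) = √(1194025/29) = 5*√1385069/29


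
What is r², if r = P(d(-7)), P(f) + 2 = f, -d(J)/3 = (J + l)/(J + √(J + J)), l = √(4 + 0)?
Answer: (116*√14 + 785*I)/(7*(2*√14 + 5*I)) ≈ 12.651 + 6.5331*I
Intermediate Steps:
l = 2 (l = √4 = 2)
d(J) = -3*(2 + J)/(J + √2*√J) (d(J) = -3*(J + 2)/(J + √(J + J)) = -3*(2 + J)/(J + √(2*J)) = -3*(2 + J)/(J + √2*√J))
P(f) = -2 + f
r = -2 + 15/(-7 + I*√14) (r = -2 + 3*(-2 - 1*(-7))/(-7 + √2*√(-7)) = -2 + 3*(-2 + 7)/(-7 + √2*(I*√7)) = -2 + 3*5/(-7 + I*√14) = -2 + 15/(-7 + I*√14) ≈ -3.6667 - 0.89087*I)
r² = (-11/3 - 5*I*√14/21)²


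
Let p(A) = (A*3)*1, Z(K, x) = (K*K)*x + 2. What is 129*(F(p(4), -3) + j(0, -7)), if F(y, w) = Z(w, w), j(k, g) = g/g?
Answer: -3096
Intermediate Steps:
j(k, g) = 1
Z(K, x) = 2 + x*K**2 (Z(K, x) = K**2*x + 2 = x*K**2 + 2 = 2 + x*K**2)
p(A) = 3*A (p(A) = (3*A)*1 = 3*A)
F(y, w) = 2 + w**3 (F(y, w) = 2 + w*w**2 = 2 + w**3)
129*(F(p(4), -3) + j(0, -7)) = 129*((2 + (-3)**3) + 1) = 129*((2 - 27) + 1) = 129*(-25 + 1) = 129*(-24) = -3096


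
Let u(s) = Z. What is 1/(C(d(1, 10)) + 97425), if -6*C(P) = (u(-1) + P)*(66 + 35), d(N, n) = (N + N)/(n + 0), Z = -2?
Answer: 10/974553 ≈ 1.0261e-5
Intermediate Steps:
d(N, n) = 2*N/n (d(N, n) = (2*N)/n = 2*N/n)
u(s) = -2
C(P) = 101/3 - 101*P/6 (C(P) = -(-2 + P)*(66 + 35)/6 = -(-2 + P)*101/6 = -(-202 + 101*P)/6 = 101/3 - 101*P/6)
1/(C(d(1, 10)) + 97425) = 1/((101/3 - 101/(3*10)) + 97425) = 1/((101/3 - 101/6*⅕) + 97425) = 1/((101/3 - 101/30) + 97425) = 1/(303/10 + 97425) = 1/(974553/10) = 10/974553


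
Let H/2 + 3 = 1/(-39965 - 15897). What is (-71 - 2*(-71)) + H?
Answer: 1815514/27931 ≈ 65.000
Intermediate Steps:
H = -167587/27931 (H = -6 + 2/(-39965 - 15897) = -6 + 2/(-55862) = -6 + 2*(-1/55862) = -6 - 1/27931 = -167587/27931 ≈ -6.0000)
(-71 - 2*(-71)) + H = (-71 - 2*(-71)) - 167587/27931 = (-71 + 142) - 167587/27931 = 71 - 167587/27931 = 1815514/27931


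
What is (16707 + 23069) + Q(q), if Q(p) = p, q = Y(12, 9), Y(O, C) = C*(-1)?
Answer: 39767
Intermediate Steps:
Y(O, C) = -C
q = -9 (q = -1*9 = -9)
(16707 + 23069) + Q(q) = (16707 + 23069) - 9 = 39776 - 9 = 39767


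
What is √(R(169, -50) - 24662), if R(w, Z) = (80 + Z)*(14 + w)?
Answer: 2*I*√4793 ≈ 138.46*I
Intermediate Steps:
R(w, Z) = (14 + w)*(80 + Z)
√(R(169, -50) - 24662) = √((1120 + 14*(-50) + 80*169 - 50*169) - 24662) = √((1120 - 700 + 13520 - 8450) - 24662) = √(5490 - 24662) = √(-19172) = 2*I*√4793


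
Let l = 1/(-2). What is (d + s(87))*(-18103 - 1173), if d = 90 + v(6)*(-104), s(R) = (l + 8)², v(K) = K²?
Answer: 69350229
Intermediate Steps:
l = -½ ≈ -0.50000
s(R) = 225/4 (s(R) = (-½ + 8)² = (15/2)² = 225/4)
d = -3654 (d = 90 + 6²*(-104) = 90 + 36*(-104) = 90 - 3744 = -3654)
(d + s(87))*(-18103 - 1173) = (-3654 + 225/4)*(-18103 - 1173) = -14391/4*(-19276) = 69350229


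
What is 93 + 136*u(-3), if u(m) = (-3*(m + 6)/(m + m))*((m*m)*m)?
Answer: -5415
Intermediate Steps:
u(m) = -3*m**2*(6 + m)/2 (u(m) = (-3*(6 + m)/(2*m))*(m**2*m) = (-3*(6 + m)*1/(2*m))*m**3 = (-3*(6 + m)/(2*m))*m**3 = -3*m**2*(6 + m)/2)
93 + 136*u(-3) = 93 + 136*((3/2)*(-3)**2*(-6 - 1*(-3))) = 93 + 136*((3/2)*9*(-6 + 3)) = 93 + 136*((3/2)*9*(-3)) = 93 + 136*(-81/2) = 93 - 5508 = -5415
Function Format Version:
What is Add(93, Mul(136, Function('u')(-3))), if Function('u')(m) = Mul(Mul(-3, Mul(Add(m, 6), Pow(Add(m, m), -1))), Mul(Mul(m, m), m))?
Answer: -5415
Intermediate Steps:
Function('u')(m) = Mul(Rational(-3, 2), Pow(m, 2), Add(6, m)) (Function('u')(m) = Mul(Mul(-3, Mul(Add(6, m), Pow(Mul(2, m), -1))), Mul(Pow(m, 2), m)) = Mul(Mul(-3, Mul(Add(6, m), Mul(Rational(1, 2), Pow(m, -1)))), Pow(m, 3)) = Mul(Mul(-3, Mul(Rational(1, 2), Pow(m, -1), Add(6, m))), Pow(m, 3)) = Mul(Mul(Rational(-3, 2), Pow(m, -1), Add(6, m)), Pow(m, 3)) = Mul(Rational(-3, 2), Pow(m, 2), Add(6, m)))
Add(93, Mul(136, Function('u')(-3))) = Add(93, Mul(136, Mul(Rational(3, 2), Pow(-3, 2), Add(-6, Mul(-1, -3))))) = Add(93, Mul(136, Mul(Rational(3, 2), 9, Add(-6, 3)))) = Add(93, Mul(136, Mul(Rational(3, 2), 9, -3))) = Add(93, Mul(136, Rational(-81, 2))) = Add(93, -5508) = -5415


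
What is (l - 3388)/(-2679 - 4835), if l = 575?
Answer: 2813/7514 ≈ 0.37437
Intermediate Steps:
(l - 3388)/(-2679 - 4835) = (575 - 3388)/(-2679 - 4835) = -2813/(-7514) = -2813*(-1/7514) = 2813/7514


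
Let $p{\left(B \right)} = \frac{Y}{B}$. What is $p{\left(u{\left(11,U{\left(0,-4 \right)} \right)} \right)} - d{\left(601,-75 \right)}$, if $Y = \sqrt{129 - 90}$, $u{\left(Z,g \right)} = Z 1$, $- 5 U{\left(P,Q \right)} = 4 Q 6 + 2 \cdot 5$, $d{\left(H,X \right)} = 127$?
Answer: $-127 + \frac{\sqrt{39}}{11} \approx -126.43$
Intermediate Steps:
$U{\left(P,Q \right)} = -2 - \frac{24 Q}{5}$ ($U{\left(P,Q \right)} = - \frac{4 Q 6 + 2 \cdot 5}{5} = - \frac{24 Q + 10}{5} = - \frac{10 + 24 Q}{5} = -2 - \frac{24 Q}{5}$)
$u{\left(Z,g \right)} = Z$
$Y = \sqrt{39} \approx 6.245$
$p{\left(B \right)} = \frac{\sqrt{39}}{B}$
$p{\left(u{\left(11,U{\left(0,-4 \right)} \right)} \right)} - d{\left(601,-75 \right)} = \frac{\sqrt{39}}{11} - 127 = -127 + \frac{\sqrt{39}}{11}$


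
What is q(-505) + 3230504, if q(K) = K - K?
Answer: 3230504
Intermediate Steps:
q(K) = 0
q(-505) + 3230504 = 0 + 3230504 = 3230504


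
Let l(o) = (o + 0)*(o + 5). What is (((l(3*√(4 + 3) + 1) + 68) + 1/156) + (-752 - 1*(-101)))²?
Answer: 6504438721/24336 - 561281*√7/26 ≈ 2.1016e+5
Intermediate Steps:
l(o) = o*(5 + o)
(((l(3*√(4 + 3) + 1) + 68) + 1/156) + (-752 - 1*(-101)))² = ((((3*√(4 + 3) + 1)*(5 + (3*√(4 + 3) + 1)) + 68) + 1/156) + (-752 - 1*(-101)))² = ((((3*√7 + 1)*(5 + (3*√7 + 1)) + 68) + 1/156) + (-752 + 101))² = ((((1 + 3*√7)*(5 + (1 + 3*√7)) + 68) + 1/156) - 651)² = ((((1 + 3*√7)*(6 + 3*√7) + 68) + 1/156) - 651)² = (((68 + (1 + 3*√7)*(6 + 3*√7)) + 1/156) - 651)² = ((10609/156 + (1 + 3*√7)*(6 + 3*√7)) - 651)² = (-90947/156 + (1 + 3*√7)*(6 + 3*√7))²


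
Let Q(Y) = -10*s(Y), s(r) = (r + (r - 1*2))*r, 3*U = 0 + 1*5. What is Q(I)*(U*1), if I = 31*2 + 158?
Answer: -1606000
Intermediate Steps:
U = 5/3 (U = (0 + 1*5)/3 = (0 + 5)/3 = (⅓)*5 = 5/3 ≈ 1.6667)
s(r) = r*(-2 + 2*r) (s(r) = (r + (r - 2))*r = (r + (-2 + r))*r = (-2 + 2*r)*r = r*(-2 + 2*r))
I = 220 (I = 62 + 158 = 220)
Q(Y) = -20*Y*(-1 + Y)
Q(I)*(U*1) = (20*220*(1 - 1*220))*((5/3)*1) = (20*220*(1 - 220))*(5/3) = (20*220*(-219))*(5/3) = -963600*5/3 = -1606000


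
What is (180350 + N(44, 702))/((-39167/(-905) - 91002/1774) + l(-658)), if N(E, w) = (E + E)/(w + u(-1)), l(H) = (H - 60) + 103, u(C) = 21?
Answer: -104671135632430/361586254623 ≈ -289.48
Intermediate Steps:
l(H) = 43 + H (l(H) = (-60 + H) + 103 = 43 + H)
N(E, w) = 2*E/(21 + w) (N(E, w) = (E + E)/(w + 21) = (2*E)/(21 + w) = 2*E/(21 + w))
(180350 + N(44, 702))/((-39167/(-905) - 91002/1774) + l(-658)) = (180350 + 2*44/(21 + 702))/((-39167/(-905) - 91002/1774) + (43 - 658)) = (180350 + 2*44/723)/((-39167*(-1/905) - 91002*1/1774) - 615) = (180350 + 2*44*(1/723))/((39167/905 - 45501/887) - 615) = (180350 + 88/723)/(-6437276/802735 - 615) = 130393138/(723*(-500119301/802735)) = (130393138/723)*(-802735/500119301) = -104671135632430/361586254623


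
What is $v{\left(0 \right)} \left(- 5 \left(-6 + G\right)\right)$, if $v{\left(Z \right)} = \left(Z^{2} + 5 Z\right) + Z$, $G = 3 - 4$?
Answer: $0$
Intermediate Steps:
$G = -1$ ($G = 3 - 4 = -1$)
$v{\left(Z \right)} = Z^{2} + 6 Z$
$v{\left(0 \right)} \left(- 5 \left(-6 + G\right)\right) = 0 \left(6 + 0\right) \left(- 5 \left(-6 - 1\right)\right) = 0 \cdot 6 \left(\left(-5\right) \left(-7\right)\right) = 0 \cdot 35 = 0$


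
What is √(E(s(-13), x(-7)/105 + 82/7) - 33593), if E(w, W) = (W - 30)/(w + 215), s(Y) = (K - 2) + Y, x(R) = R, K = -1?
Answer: I*√14666778497490/20895 ≈ 183.28*I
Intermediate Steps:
s(Y) = -3 + Y (s(Y) = (-1 - 2) + Y = -3 + Y)
E(w, W) = (-30 + W)/(215 + w)
√(E(s(-13), x(-7)/105 + 82/7) - 33593) = √((-30 + (-7/105 + 82/7))/(215 + (-3 - 13)) - 33593) = √((-30 + (-7*1/105 + 82*(⅐)))/(215 - 16) - 33593) = √((-30 + (-1/15 + 82/7))/199 - 33593) = √((-30 + 1223/105)/199 - 33593) = √((1/199)*(-1927/105) - 33593) = √(-1927/20895 - 33593) = √(-701927662/20895) = I*√14666778497490/20895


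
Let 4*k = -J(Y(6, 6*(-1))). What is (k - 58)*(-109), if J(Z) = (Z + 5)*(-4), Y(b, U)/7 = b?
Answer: 1199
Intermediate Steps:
Y(b, U) = 7*b
J(Z) = -20 - 4*Z (J(Z) = (5 + Z)*(-4) = -20 - 4*Z)
k = 47 (k = (-(-20 - 28*6))/4 = (-(-20 - 4*42))/4 = (-(-20 - 168))/4 = (-1*(-188))/4 = (1/4)*188 = 47)
(k - 58)*(-109) = (47 - 58)*(-109) = -11*(-109) = 1199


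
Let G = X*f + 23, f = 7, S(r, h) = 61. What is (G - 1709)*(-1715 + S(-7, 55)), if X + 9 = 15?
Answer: 2719176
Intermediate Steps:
X = 6 (X = -9 + 15 = 6)
G = 65 (G = 6*7 + 23 = 42 + 23 = 65)
(G - 1709)*(-1715 + S(-7, 55)) = (65 - 1709)*(-1715 + 61) = -1644*(-1654) = 2719176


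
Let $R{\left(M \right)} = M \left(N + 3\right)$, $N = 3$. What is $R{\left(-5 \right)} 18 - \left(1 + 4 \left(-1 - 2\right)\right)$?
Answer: $-529$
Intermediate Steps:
$R{\left(M \right)} = 6 M$ ($R{\left(M \right)} = M \left(3 + 3\right) = M 6 = 6 M$)
$R{\left(-5 \right)} 18 - \left(1 + 4 \left(-1 - 2\right)\right) = 6 \left(-5\right) 18 - \left(1 + 4 \left(-1 - 2\right)\right) = \left(-30\right) 18 - -11 = -540 + \left(-1 + 12\right) = -540 + 11 = -529$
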